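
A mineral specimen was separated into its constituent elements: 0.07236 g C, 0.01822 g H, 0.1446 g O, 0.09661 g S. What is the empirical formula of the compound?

C2H6O3S

Moles — C: 0.07236 / 12.01 = 0.006025 mol; H: 0.01822 / 1.008 = 0.01808 mol; O: 0.1446 / 16.00 = 0.009038 mol; S: 0.09661 / 32.07 = 0.003012 mol
Smallest is S at 0.003012 mol; normalising gives C 2.000, H 6.000, O 3.000, S 1.000
≈ 2:6:3:1 → C2H6O3S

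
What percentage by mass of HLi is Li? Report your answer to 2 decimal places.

Molar mass = 1(1.008) + 1(6.94) = 7.948 g/mol
Mass of Li per mole = 1 × 6.94 = 6.940 g
% Li = 6.940 / 7.948 × 100 = 87.32%

87.32%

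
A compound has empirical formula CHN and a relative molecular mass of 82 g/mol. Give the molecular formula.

Empirical-formula mass = 27.03 g/mol
n = 82 / 27.03 = 3.03 ≈ 3
Molecular formula = (CHN)3 = C3H3N3

C3H3N3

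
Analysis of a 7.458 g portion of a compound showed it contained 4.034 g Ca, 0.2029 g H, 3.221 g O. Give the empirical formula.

CaH2O2

Ca: 4.034 g ÷ 40.08 g/mol = 0.1006 mol
H: 0.2029 g ÷ 1.008 g/mol = 0.2013 mol
O: 3.221 g ÷ 16.00 g/mol = 0.2013 mol
Divide by the smallest (0.1006 mol Ca): Ca 1.000, H 2.000, O 2.000
Ratio ≈ 1:2:2, so the empirical formula is CaH2O2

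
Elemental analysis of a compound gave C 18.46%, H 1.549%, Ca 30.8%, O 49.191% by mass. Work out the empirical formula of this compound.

C2H2CaO4

Assume 100 g: 18.46 g C, 1.549 g H, 30.8 g Ca, 49.191 g O.
Moles — C: 18.46 / 12.01 = 1.537 mol; H: 1.549 / 1.008 = 1.537 mol; Ca: 30.8 / 40.08 = 0.7685 mol; O: 49.191 / 16.00 = 3.074 mol
Divide by the smallest (0.7685 mol Ca): C 2.000, H 2.000, Ca 1.000, O 4.001
→ C2H2CaO4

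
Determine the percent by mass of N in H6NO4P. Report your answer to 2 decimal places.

12.18%

Molar mass = 6(1.008) + 1(14.01) + 4(16.00) + 1(30.97) = 115.028 g/mol
Mass of N per mole = 1 × 14.01 = 14.010 g
% N = 14.010 / 115.028 × 100 = 12.18%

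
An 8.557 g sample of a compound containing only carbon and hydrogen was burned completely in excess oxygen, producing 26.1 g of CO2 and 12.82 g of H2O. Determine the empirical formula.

mol C = 26.1 / 44.01 = 0.5930; mass C = 0.5930 × 12.01 = 7.122 g
mol H = 2 × (12.82 / 18.02) = 1.423; mass H = 1.423 × 1.008 = 1.434 g
Smallest is C at 0.593 mol; normalising gives C 1.000, H 2.399
Scaling by 5: C 5.00, H 12.00 → C5H12

C5H12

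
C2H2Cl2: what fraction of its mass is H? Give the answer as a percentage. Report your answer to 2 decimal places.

Molar mass = 2(12.01) + 2(1.008) + 2(35.45) = 96.936 g/mol
Mass of H per mole = 2 × 1.008 = 2.016 g
% H = 2.016 / 96.936 × 100 = 2.08%

2.08%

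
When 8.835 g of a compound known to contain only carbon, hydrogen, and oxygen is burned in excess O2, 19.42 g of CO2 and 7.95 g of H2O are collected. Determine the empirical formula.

mol C = 19.42 / 44.01 = 0.4413; mass C = 0.4413 × 12.01 = 5.300 g
mol H = 2 × (7.95 / 18.02) = 0.8824; mass H = 0.8824 × 1.008 = 0.8894 g
mass O = 8.835 − (6.189) = 2.646 g → mol O = 0.1654
Ratios (÷ 0.1654): C 2.668, H 5.335, O 1.000
Multiply by 3: C 8.00, H 16.01, O 3.00 → C8H16O3

C8H16O3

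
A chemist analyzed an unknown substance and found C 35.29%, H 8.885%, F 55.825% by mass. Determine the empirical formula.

Assume 100 g: 35.29 g C, 8.885 g H, 55.825 g F.
Moles — C: 35.29 / 12.01 = 2.938 mol; H: 8.885 / 1.008 = 8.814 mol; F: 55.825 / 19.00 = 2.938 mol
Divide by the smallest (2.938 mol F): C 1.000, H 3.000, F 1.000
→ CH3F

CH3F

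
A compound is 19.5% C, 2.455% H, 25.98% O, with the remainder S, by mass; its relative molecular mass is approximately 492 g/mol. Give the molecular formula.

C8H12O8S8

Assume 100 g: 19.5 g C, 2.455 g H, 25.98 g O, 52.065 g S.
n(C) = 19.5/12.01 = 1.624, n(H) = 2.455/1.008 = 2.436, n(O) = 25.98/16.00 = 1.624, n(S) = 52.065/32.07 = 1.623
Smallest is S at 1.623 mol; normalising gives C 1.000, H 1.500, O 1.000, S 1.000
×2: C 2.00, H 3.00, O 2.00, S 2.00 → C2H3O2S2
Empirical-formula mass = 123.18 g/mol
n = 492 / 123.18 = 3.99 ≈ 4
Molecular formula = (C2H3O2S2)×4 = C8H12O8S8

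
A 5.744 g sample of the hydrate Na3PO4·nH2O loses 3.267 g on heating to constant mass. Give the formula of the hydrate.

Na3PO4·12H2O

Mass of anhydrous Na3PO4 = 5.744 − 3.267 = 2.477 g
mol H2O = 3.267 / 18.02 = 0.1813
Molar mass of Na3PO4 = 163.94 g/mol → mol Na3PO4 = 2.477 / 163.94 = 0.01511
n = 0.1813 / 0.01511 = 12.00 ≈ 12 → Na3PO4·12H2O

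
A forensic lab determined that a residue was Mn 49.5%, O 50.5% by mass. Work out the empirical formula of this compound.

Assume 100 g: 49.5 g Mn, 50.5 g O.
n(Mn) = 49.5/54.94 = 0.901, n(O) = 50.5/16.00 = 3.156
Smallest is Mn at 0.901 mol; normalising gives Mn 1.000, O 3.503
Multiply by 2: Mn 2.00, O 7.01 → Mn2O7

Mn2O7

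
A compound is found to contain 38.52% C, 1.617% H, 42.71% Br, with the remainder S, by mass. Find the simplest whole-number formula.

Assume 100 g: 38.52 g C, 1.617 g H, 42.71 g Br, 17.153 g S.
n(C) = 38.52/12.01 = 3.207, n(H) = 1.617/1.008 = 1.604, n(Br) = 42.71/79.90 = 0.5345, n(S) = 17.153/32.07 = 0.5349
Divide by the smallest (0.5345 mol Br): C 6.000, H 3.001, Br 1.000, S 1.001
→ C6H3BrS

C6H3BrS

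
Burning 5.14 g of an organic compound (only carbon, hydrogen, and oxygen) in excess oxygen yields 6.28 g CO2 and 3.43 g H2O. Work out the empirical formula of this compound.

mol C = 6.28 / 44.01 = 0.1427; mass C = 0.1427 × 12.01 = 1.714 g
mol H = 2 × (3.43 / 18.02) = 0.3807; mass H = 0.3807 × 1.008 = 0.3837 g
mass O = 5.14 − (2.097) = 3.043 g → mol O = 0.1902
Ratios (÷ 0.1427): C 1.000, H 2.668, O 1.333
×3: C 3.00, H 8.00, O 4.00 → C3H8O4

C3H8O4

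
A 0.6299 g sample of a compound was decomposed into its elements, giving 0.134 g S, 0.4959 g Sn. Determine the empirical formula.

SSn

n(S) = 0.134/32.07 = 0.004178, n(Sn) = 0.4959/118.71 = 0.004177
Divide by the smallest (0.004177 mol Sn): S 1.000, Sn 1.000
Ratio ≈ 1:1, so the empirical formula is SSn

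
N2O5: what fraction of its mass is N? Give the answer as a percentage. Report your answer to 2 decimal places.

Molar mass = 2(14.01) + 5(16.00) = 108.020 g/mol
Mass of N per mole = 2 × 14.01 = 28.020 g
% N = 28.020 / 108.020 × 100 = 25.94%

25.94%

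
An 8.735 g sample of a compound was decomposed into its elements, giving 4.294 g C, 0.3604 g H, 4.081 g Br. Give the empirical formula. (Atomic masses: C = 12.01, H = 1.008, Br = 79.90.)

n(C) = 4.294/12.01 = 0.3575, n(H) = 0.3604/1.008 = 0.3575, n(Br) = 4.081/79.90 = 0.05108
Divide by the smallest (0.05108 mol Br): C 7.000, H 7.000, Br 1.000
→ C7H7Br

C7H7Br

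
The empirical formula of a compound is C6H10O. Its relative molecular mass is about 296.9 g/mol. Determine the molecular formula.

Empirical-formula mass = 98.14 g/mol
n = 296.9 / 98.14 = 3.03 ≈ 3
Molecular formula = (C6H10O)3 = C18H30O3

C18H30O3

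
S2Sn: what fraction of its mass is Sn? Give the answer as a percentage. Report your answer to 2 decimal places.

Molar mass = 2(32.07) + 1(118.71) = 182.850 g/mol
Mass of Sn per mole = 1 × 118.71 = 118.710 g
% Sn = 118.710 / 182.850 × 100 = 64.92%

64.92%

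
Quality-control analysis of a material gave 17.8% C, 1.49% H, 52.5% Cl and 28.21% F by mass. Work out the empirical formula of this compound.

CHClF

Assume 100 g: 17.8 g C, 1.49 g H, 52.5 g Cl, 28.21 g F.
C: 17.8 g ÷ 12.01 g/mol = 1.482 mol
H: 1.49 g ÷ 1.008 g/mol = 1.478 mol
Cl: 52.5 g ÷ 35.45 g/mol = 1.481 mol
F: 28.21 g ÷ 19.00 g/mol = 1.485 mol
Ratios (÷ 1.478): C 1.003, H 1.000, Cl 1.002, F 1.004
≈ 1:1:1:1 → CHClF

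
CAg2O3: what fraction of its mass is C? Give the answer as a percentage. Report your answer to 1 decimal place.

4.4%

Molar mass = 1(12.01) + 2(107.87) + 3(16.00) = 275.750 g/mol
Mass of C per mole = 1 × 12.01 = 12.010 g
% C = 12.010 / 275.750 × 100 = 4.4%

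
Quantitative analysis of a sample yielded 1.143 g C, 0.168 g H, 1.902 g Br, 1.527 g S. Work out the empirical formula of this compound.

Moles — C: 1.143 / 12.01 = 0.09517 mol; H: 0.168 / 1.008 = 0.1667 mol; Br: 1.902 / 79.90 = 0.0238 mol; S: 1.527 / 32.07 = 0.04761 mol
Smallest is Br at 0.0238 mol; normalising gives C 3.998, H 7.001, Br 1.000, S 2.000
≈ 4:7:1:2 → C4H7BrS2

C4H7BrS2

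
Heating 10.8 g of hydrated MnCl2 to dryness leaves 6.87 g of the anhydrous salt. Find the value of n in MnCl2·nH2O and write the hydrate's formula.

MnCl2·4H2O

Mass of water lost = 10.8 − 6.87 = 3.93 g → 3.93 / 18.02 = 0.2181 mol H2O
Molar mass of MnCl2 = 125.84 g/mol → mol MnCl2 = 6.87 / 125.84 = 0.05459
n = 0.2181 / 0.05459 = 3.99 ≈ 4 → MnCl2·4H2O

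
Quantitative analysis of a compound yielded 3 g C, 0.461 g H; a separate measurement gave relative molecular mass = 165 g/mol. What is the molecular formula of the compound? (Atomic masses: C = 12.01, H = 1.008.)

n(C) = 3/12.01 = 0.2498, n(H) = 0.461/1.008 = 0.4573
Divide by the smallest (0.2498 mol C): C 1.000, H 1.831
Scaling by 6: C 6.00, H 10.99 → C6H11
Empirical-formula mass = 83.15 g/mol
n = 165 / 83.15 = 1.98 ≈ 2
Molecular formula = (C6H11)×2 = C12H22

C12H22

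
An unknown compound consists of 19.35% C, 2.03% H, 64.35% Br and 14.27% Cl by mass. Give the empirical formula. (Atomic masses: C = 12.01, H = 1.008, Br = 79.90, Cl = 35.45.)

Assume 100 g: 19.35 g C, 2.03 g H, 64.35 g Br, 14.27 g Cl.
Moles — C: 19.35 / 12.01 = 1.611 mol; H: 2.03 / 1.008 = 2.014 mol; Br: 64.35 / 79.90 = 0.8054 mol; Cl: 14.27 / 35.45 = 0.4025 mol
Divide by the smallest (0.4025 mol Cl): C 4.002, H 5.003, Br 2.001, Cl 1.000
→ C4H5Br2Cl

C4H5Br2Cl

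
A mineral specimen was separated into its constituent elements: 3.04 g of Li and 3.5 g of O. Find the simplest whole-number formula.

Li2O

n(Li) = 3.04/6.94 = 0.438, n(O) = 3.5/16.00 = 0.2188
Divide by the smallest (0.2188 mol O): Li 2.002, O 1.000
Ratio ≈ 2:1, so the empirical formula is Li2O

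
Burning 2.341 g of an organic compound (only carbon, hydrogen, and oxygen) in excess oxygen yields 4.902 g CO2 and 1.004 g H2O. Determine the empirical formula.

mol C = 4.902 / 44.01 = 0.1114; mass C = 0.1114 × 12.01 = 1.338 g
mol H = 2 × (1.004 / 18.02) = 0.1114; mass H = 0.1114 × 1.008 = 0.1123 g
mass O = 2.341 − (1.450) = 0.8910 g → mol O = 0.05568
Divide by the smallest (0.05568 mol O): C 2.000, H 2.001, O 1.000
Ratio ≈ 2:2:1, so the empirical formula is C2H2O

C2H2O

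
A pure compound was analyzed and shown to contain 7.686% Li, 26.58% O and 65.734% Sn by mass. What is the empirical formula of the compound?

Assume 100 g: 7.686 g Li, 26.58 g O, 65.734 g Sn.
n(Li) = 7.686/6.94 = 1.107, n(O) = 26.58/16.00 = 1.661, n(Sn) = 65.734/118.71 = 0.5537
Ratios (÷ 0.5537): Li 2.000, O 3.000, Sn 1.000
→ Li2O3Sn

Li2O3Sn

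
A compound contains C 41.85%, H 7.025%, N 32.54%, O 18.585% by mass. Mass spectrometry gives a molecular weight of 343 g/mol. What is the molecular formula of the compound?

Assume 100 g: 41.85 g C, 7.025 g H, 32.54 g N, 18.585 g O.
n(C) = 41.85/12.01 = 3.485, n(H) = 7.025/1.008 = 6.969, n(N) = 32.54/14.01 = 2.323, n(O) = 18.585/16.00 = 1.162
Ratios (÷ 1.162): C 3.000, H 6.000, N 2.000, O 1.000
→ C3H6N2O
Empirical-formula mass = 86.10 g/mol
n = 343 / 86.10 = 3.98 ≈ 4
Molecular formula = (C3H6N2O)×4 = C12H24N8O4

C12H24N8O4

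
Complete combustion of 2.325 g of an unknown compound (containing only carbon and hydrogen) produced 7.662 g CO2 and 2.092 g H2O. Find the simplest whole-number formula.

mol C = 7.662 / 44.01 = 0.1741; mass C = 0.1741 × 12.01 = 2.091 g
mol H = 2 × (2.092 / 18.02) = 0.2322; mass H = 0.2322 × 1.008 = 0.2340 g
Ratios (÷ 0.1741): C 1.000, H 1.334
×3: C 3.00, H 4.00 → C3H4

C3H4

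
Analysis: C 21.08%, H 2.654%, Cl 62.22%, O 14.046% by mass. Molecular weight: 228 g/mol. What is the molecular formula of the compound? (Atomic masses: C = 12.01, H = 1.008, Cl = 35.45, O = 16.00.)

C4H6Cl4O2

Assume 100 g: 21.08 g C, 2.654 g H, 62.22 g Cl, 14.046 g O.
n(C) = 21.08/12.01 = 1.755, n(H) = 2.654/1.008 = 2.633, n(Cl) = 62.22/35.45 = 1.755, n(O) = 14.046/16.00 = 0.8779
Smallest is O at 0.8779 mol; normalising gives C 1.999, H 2.999, Cl 1.999, O 1.000
≈ 2:3:2:1 → C2H3Cl2O
Empirical-formula mass = 113.94 g/mol
n = 228 / 113.94 = 2.00 ≈ 2
Molecular formula = (C2H3Cl2O)×2 = C4H6Cl4O2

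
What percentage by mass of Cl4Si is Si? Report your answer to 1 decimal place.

Molar mass = 4(35.45) + 1(28.09) = 169.890 g/mol
Mass of Si per mole = 1 × 28.09 = 28.090 g
% Si = 28.090 / 169.890 × 100 = 16.5%

16.5%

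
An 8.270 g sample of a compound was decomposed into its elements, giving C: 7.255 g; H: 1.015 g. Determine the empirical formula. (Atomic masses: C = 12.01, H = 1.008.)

n(C) = 7.255/12.01 = 0.6041, n(H) = 1.015/1.008 = 1.007
Ratios (÷ 0.6041): C 1.000, H 1.667
×3: C 3.00, H 5.00 → C3H5

C3H5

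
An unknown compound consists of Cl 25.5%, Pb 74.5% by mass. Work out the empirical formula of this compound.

Assume 100 g: 25.5 g Cl, 74.5 g Pb.
Cl: 25.5 g ÷ 35.45 g/mol = 0.7193 mol
Pb: 74.5 g ÷ 207.2 g/mol = 0.3596 mol
Smallest is Pb at 0.3596 mol; normalising gives Cl 2.001, Pb 1.000
Ratio ≈ 2:1, so the empirical formula is Cl2Pb

Cl2Pb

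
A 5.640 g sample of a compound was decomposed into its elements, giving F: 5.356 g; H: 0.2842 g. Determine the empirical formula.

n(F) = 5.356/19.00 = 0.2819, n(H) = 0.2842/1.008 = 0.2819
Divide by the smallest (0.2819 mol F): F 1.000, H 1.000
≈ 1:1 → FH

FH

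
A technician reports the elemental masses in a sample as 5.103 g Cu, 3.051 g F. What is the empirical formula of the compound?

CuF2

n(Cu) = 5.103/63.55 = 0.0803, n(F) = 3.051/19.00 = 0.1606
Divide by the smallest (0.0803 mol Cu): Cu 1.000, F 2.000
→ CuF2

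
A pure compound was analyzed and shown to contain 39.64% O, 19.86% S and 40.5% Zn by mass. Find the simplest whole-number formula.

O4SZn

Assume 100 g: 39.64 g O, 19.86 g S, 40.5 g Zn.
Moles — O: 39.64 / 16.00 = 2.478 mol; S: 19.86 / 32.07 = 0.6193 mol; Zn: 40.5 / 65.38 = 0.6195 mol
Smallest is S at 0.6193 mol; normalising gives O 4.001, S 1.000, Zn 1.000
≈ 4:1:1 → O4SZn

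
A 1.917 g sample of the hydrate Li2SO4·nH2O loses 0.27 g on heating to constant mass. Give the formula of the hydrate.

Mass of anhydrous Li2SO4 = 1.917 − 0.27 = 1.647 g
mol H2O = 0.27 / 18.02 = 0.01498
Molar mass of Li2SO4 = 109.95 g/mol → mol Li2SO4 = 1.647 / 109.95 = 0.01498
n = 0.01498 / 0.01498 = 1.00 ≈ 1 → Li2SO4·H2O

Li2SO4·H2O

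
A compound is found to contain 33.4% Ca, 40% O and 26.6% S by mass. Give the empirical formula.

CaO3S

Assume 100 g: 33.4 g Ca, 40 g O, 26.6 g S.
Moles — Ca: 33.4 / 40.08 = 0.8333 mol; O: 40 / 16.00 = 2.5 mol; S: 26.6 / 32.07 = 0.8294 mol
Ratios (÷ 0.8294): Ca 1.005, O 3.014, S 1.000
→ CaO3S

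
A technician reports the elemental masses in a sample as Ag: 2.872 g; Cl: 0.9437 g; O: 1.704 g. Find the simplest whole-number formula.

Ag: 2.872 g ÷ 107.87 g/mol = 0.02662 mol
Cl: 0.9437 g ÷ 35.45 g/mol = 0.02662 mol
O: 1.704 g ÷ 16.00 g/mol = 0.1065 mol
Smallest is Cl at 0.02662 mol; normalising gives Ag 1.000, Cl 1.000, O 4.001
≈ 1:1:4 → AgClO4

AgClO4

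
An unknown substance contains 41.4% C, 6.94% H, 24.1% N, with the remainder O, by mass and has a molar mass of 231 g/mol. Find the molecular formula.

Assume 100 g: 41.4 g C, 6.94 g H, 24.1 g N, 27.56 g O.
C: 41.4 g ÷ 12.01 g/mol = 3.447 mol
H: 6.94 g ÷ 1.008 g/mol = 6.885 mol
N: 24.1 g ÷ 14.01 g/mol = 1.72 mol
O: 27.56 g ÷ 16.00 g/mol = 1.722 mol
Ratios (÷ 1.72): C 2.004, H 4.002, N 1.000, O 1.001
≈ 2:4:1:1 → C2H4NO
Empirical-formula mass = 58.06 g/mol
n = 231 / 58.06 = 3.98 ≈ 4
Molecular formula = (C2H4NO)×4 = C8H16N4O4

C8H16N4O4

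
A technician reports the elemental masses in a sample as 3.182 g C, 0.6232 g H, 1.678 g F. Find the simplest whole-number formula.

C3H7F

n(C) = 3.182/12.01 = 0.2649, n(H) = 0.6232/1.008 = 0.6183, n(F) = 1.678/19.00 = 0.08832
Ratios (÷ 0.08832): C 3.000, H 7.000, F 1.000
Ratio ≈ 3:7:1, so the empirical formula is C3H7F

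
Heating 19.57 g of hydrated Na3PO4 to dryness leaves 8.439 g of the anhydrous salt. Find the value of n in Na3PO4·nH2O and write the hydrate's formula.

Na3PO4·12H2O

Mass of water lost = 19.57 − 8.439 = 11.13 g → 11.13 / 18.02 = 0.6177 mol H2O
Molar mass of Na3PO4 = 163.94 g/mol → mol Na3PO4 = 8.439 / 163.94 = 0.05148
n = 0.6177 / 0.05148 = 12.00 ≈ 12 → Na3PO4·12H2O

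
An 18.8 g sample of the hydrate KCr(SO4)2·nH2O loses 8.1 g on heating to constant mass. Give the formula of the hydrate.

KCr(SO4)2·12H2O

Mass of anhydrous KCr(SO4)2 = 18.8 − 8.1 = 10.7 g
mol H2O = 8.1 / 18.02 = 0.4495
Molar mass of KCr(SO4)2 = 283.24 g/mol → mol KCr(SO4)2 = 10.7 / 283.24 = 0.03778
n = 0.4495 / 0.03778 = 11.90 ≈ 12 → KCr(SO4)2·12H2O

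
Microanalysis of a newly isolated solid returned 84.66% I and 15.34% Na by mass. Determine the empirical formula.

INa

Assume 100 g: 84.66 g I, 15.34 g Na.
I: 84.66 g ÷ 126.90 g/mol = 0.6671 mol
Na: 15.34 g ÷ 22.99 g/mol = 0.6672 mol
Ratios (÷ 0.6671): I 1.000, Na 1.000
→ INa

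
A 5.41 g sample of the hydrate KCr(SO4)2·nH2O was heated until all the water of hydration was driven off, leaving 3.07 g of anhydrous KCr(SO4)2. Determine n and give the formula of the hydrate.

KCr(SO4)2·12H2O

Mass of water lost = 5.41 − 3.07 = 2.34 g → 2.34 / 18.02 = 0.1299 mol H2O
Molar mass of KCr(SO4)2 = 283.24 g/mol → mol KCr(SO4)2 = 3.07 / 283.24 = 0.01084
n = 0.1299 / 0.01084 = 11.98 ≈ 12 → KCr(SO4)2·12H2O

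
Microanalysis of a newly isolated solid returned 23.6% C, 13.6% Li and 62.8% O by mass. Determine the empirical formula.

Assume 100 g: 23.6 g C, 13.6 g Li, 62.8 g O.
n(C) = 23.6/12.01 = 1.965, n(Li) = 13.6/6.94 = 1.96, n(O) = 62.8/16.00 = 3.925
Ratios (÷ 1.96): C 1.003, Li 1.000, O 2.003
→ CLiO2

CLiO2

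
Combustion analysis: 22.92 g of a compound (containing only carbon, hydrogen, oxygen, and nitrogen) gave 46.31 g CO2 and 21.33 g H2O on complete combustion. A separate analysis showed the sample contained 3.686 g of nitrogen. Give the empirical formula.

mol C = 46.31 / 44.01 = 1.052; mass C = 1.052 × 12.01 = 12.64 g
mol H = 2 × (21.33 / 18.02) = 2.367; mass H = 2.367 × 1.008 = 2.386 g
mol N = 3.686 / 14.01 = 0.2631
mass O = 22.92 − (18.71) = 4.210 g → mol O = 0.2631
Smallest is N at 0.2631 mol; normalising gives C 4.000, H 8.998, N 1.000, O 1.000
≈ 4:9:1:1 → C4H9NO

C4H9NO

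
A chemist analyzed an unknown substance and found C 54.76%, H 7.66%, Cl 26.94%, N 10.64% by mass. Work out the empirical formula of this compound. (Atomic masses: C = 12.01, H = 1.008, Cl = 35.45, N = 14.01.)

C6H10ClN

Assume 100 g: 54.76 g C, 7.66 g H, 26.94 g Cl, 10.64 g N.
Moles — C: 54.76 / 12.01 = 4.56 mol; H: 7.66 / 1.008 = 7.599 mol; Cl: 26.94 / 35.45 = 0.7599 mol; N: 10.64 / 14.01 = 0.7595 mol
Divide by the smallest (0.7595 mol N): C 6.004, H 10.006, Cl 1.001, N 1.000
≈ 6:10:1:1 → C6H10ClN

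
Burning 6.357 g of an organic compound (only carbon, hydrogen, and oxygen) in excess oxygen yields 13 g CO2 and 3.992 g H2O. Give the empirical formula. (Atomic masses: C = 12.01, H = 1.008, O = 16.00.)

C2H3O

mol C = 13 / 44.01 = 0.2954; mass C = 0.2954 × 12.01 = 3.548 g
mol H = 2 × (3.992 / 18.02) = 0.4431; mass H = 0.4431 × 1.008 = 0.4466 g
mass O = 6.357 − (3.994) = 2.363 g → mol O = 0.1477
Smallest is O at 0.1477 mol; normalising gives C 2.000, H 3.000, O 1.000
≈ 2:3:1 → C2H3O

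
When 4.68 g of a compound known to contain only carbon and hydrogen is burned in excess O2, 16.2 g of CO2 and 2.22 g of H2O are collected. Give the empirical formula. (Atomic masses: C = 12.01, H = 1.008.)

mol C = 16.2 / 44.01 = 0.3681; mass C = 0.3681 × 12.01 = 4.421 g
mol H = 2 × (2.22 / 18.02) = 0.2464; mass H = 0.2464 × 1.008 = 0.2484 g
Smallest is H at 0.2464 mol; normalising gives C 1.494, H 1.000
Scaling by 2: C 2.99, H 2.00 → C3H2

C3H2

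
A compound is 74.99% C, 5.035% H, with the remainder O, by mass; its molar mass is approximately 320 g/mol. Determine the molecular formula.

Assume 100 g: 74.99 g C, 5.035 g H, 19.975 g O.
n(C) = 74.99/12.01 = 6.244, n(H) = 5.035/1.008 = 4.995, n(O) = 19.975/16.00 = 1.248
Smallest is O at 1.248 mol; normalising gives C 5.001, H 4.001, O 1.000
→ C5H4O
Empirical-formula mass = 80.08 g/mol
n = 320 / 80.08 = 4.00 ≈ 4
Molecular formula = (C5H4O)×4 = C20H16O4

C20H16O4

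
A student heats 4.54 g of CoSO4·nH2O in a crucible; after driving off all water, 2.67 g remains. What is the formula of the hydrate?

Mass of water lost = 4.54 − 2.67 = 1.87 g → 1.87 / 18.02 = 0.1038 mol H2O
Molar mass of CoSO4 = 155.00 g/mol → mol CoSO4 = 2.67 / 155.00 = 0.01723
n = 0.1038 / 0.01723 = 6.02 ≈ 6 → CoSO4·6H2O

CoSO4·6H2O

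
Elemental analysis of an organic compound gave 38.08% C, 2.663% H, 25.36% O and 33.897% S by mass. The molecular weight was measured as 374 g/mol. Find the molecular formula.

Assume 100 g: 38.08 g C, 2.663 g H, 25.36 g O, 33.897 g S.
Moles — C: 38.08 / 12.01 = 3.171 mol; H: 2.663 / 1.008 = 2.642 mol; O: 25.36 / 16.00 = 1.585 mol; S: 33.897 / 32.07 = 1.057 mol
Divide by the smallest (1.057 mol S): C 3.000, H 2.499, O 1.500, S 1.000
×2: C 6.00, H 5.00, O 3.00, S 2.00 → C6H5O3S2
Empirical-formula mass = 189.24 g/mol
n = 374 / 189.24 = 1.98 ≈ 2
Molecular formula = (C6H5O3S2)×2 = C12H10O6S4

C12H10O6S4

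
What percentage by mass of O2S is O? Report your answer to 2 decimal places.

Molar mass = 2(16.00) + 1(32.07) = 64.070 g/mol
Mass of O per mole = 2 × 16.00 = 32.000 g
% O = 32.000 / 64.070 × 100 = 49.95%

49.95%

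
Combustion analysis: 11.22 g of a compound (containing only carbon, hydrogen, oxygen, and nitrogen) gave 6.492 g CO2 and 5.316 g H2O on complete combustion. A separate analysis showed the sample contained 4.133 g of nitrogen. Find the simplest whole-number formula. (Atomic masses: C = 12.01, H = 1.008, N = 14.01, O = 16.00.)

CH4N2O2

mol C = 6.492 / 44.01 = 0.1475; mass C = 0.1475 × 12.01 = 1.772 g
mol H = 2 × (5.316 / 18.02) = 0.5900; mass H = 0.5900 × 1.008 = 0.5947 g
mol N = 4.133 / 14.01 = 0.2950
mass O = 11.22 − (6.499) = 4.721 g → mol O = 0.2950
Smallest is C at 0.1475 mol; normalising gives C 1.000, H 4.000, N 2.000, O 2.000
Ratio ≈ 1:4:2:2, so the empirical formula is CH4N2O2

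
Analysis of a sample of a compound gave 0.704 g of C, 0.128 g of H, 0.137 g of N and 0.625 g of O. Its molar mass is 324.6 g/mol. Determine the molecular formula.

C12H26N2O8

Moles — C: 0.704 / 12.01 = 0.05862 mol; H: 0.128 / 1.008 = 0.127 mol; N: 0.137 / 14.01 = 0.009779 mol; O: 0.625 / 16.00 = 0.03906 mol
Smallest is N at 0.009779 mol; normalising gives C 5.994, H 12.986, N 1.000, O 3.995
≈ 6:13:1:4 → C6H13NO4
Empirical-formula mass = 163.17 g/mol
n = 324.6 / 163.17 = 1.99 ≈ 2
Molecular formula = (C6H13NO4)×2 = C12H26N2O8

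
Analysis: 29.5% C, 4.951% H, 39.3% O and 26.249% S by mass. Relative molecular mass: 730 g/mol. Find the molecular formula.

Assume 100 g: 29.5 g C, 4.951 g H, 39.3 g O, 26.249 g S.
C: 29.5 g ÷ 12.01 g/mol = 2.456 mol
H: 4.951 g ÷ 1.008 g/mol = 4.912 mol
O: 39.3 g ÷ 16.00 g/mol = 2.456 mol
S: 26.249 g ÷ 32.07 g/mol = 0.8185 mol
Smallest is S at 0.8185 mol; normalising gives C 3.001, H 6.001, O 3.001, S 1.000
→ C3H6O3S
Empirical-formula mass = 122.15 g/mol
n = 730 / 122.15 = 5.98 ≈ 6
Molecular formula = (C3H6O3S)×6 = C18H36O18S6

C18H36O18S6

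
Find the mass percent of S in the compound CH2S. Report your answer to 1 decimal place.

Molar mass = 1(12.01) + 2(1.008) + 1(32.07) = 46.096 g/mol
Mass of S per mole = 1 × 32.07 = 32.070 g
% S = 32.070 / 46.096 × 100 = 69.6%

69.6%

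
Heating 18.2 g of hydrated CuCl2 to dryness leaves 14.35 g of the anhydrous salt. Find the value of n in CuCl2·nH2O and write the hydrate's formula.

CuCl2·2H2O

Mass of water lost = 18.2 − 14.35 = 3.85 g → 3.85 / 18.02 = 0.2137 mol H2O
Molar mass of CuCl2 = 134.45 g/mol → mol CuCl2 = 14.35 / 134.45 = 0.1067
n = 0.2137 / 0.1067 = 2.00 ≈ 2 → CuCl2·2H2O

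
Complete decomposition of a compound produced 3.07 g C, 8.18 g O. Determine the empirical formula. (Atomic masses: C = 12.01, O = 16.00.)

n(C) = 3.07/12.01 = 0.2556, n(O) = 8.18/16.00 = 0.5112
Ratios (÷ 0.2556): C 1.000, O 2.000
→ CO2

CO2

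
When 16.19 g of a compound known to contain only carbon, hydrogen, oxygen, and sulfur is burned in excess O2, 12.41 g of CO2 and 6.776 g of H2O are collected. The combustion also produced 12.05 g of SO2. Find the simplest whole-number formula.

mol C = 12.41 / 44.01 = 0.2820; mass C = 0.2820 × 12.01 = 3.387 g
mol H = 2 × (6.776 / 18.02) = 0.7521; mass H = 0.7521 × 1.008 = 0.7581 g
mol S = 12.05 / 64.07 = 0.1881; mass S = 6.032 g
mass O = 16.19 − (10.18) = 6.014 g → mol O = 0.3759
Smallest is S at 0.1881 mol; normalising gives C 1.499, H 3.999, O 1.998, S 1.000
Multiply by 2: C 3.00, H 8.00, O 4.00, S 2.00 → C3H8O4S2

C3H8O4S2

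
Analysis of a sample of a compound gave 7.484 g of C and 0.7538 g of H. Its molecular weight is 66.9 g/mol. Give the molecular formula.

C5H6

Moles — C: 7.484 / 12.01 = 0.6231 mol; H: 0.7538 / 1.008 = 0.7478 mol
Smallest is C at 0.6231 mol; normalising gives C 1.000, H 1.200
Multiply by 5: C 5.00, H 6.00 → C5H6
Empirical-formula mass = 66.10 g/mol
n = 66.9 / 66.10 = 1.01 ≈ 1
Molecular formula = empirical formula = C5H6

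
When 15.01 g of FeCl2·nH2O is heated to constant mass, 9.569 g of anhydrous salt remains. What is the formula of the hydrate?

FeCl2·4H2O

Mass of water lost = 15.01 − 9.569 = 5.441 g → 5.441 / 18.02 = 0.3019 mol H2O
Molar mass of FeCl2 = 126.75 g/mol → mol FeCl2 = 9.569 / 126.75 = 0.0755
n = 0.3019 / 0.0755 = 4.00 ≈ 4 → FeCl2·4H2O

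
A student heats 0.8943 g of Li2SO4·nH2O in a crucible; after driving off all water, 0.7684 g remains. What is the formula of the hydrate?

Mass of water lost = 0.8943 − 0.7684 = 0.1259 g → 0.1259 / 18.02 = 0.006987 mol H2O
Molar mass of Li2SO4 = 109.95 g/mol → mol Li2SO4 = 0.7684 / 109.95 = 0.006989
n = 0.006987 / 0.006989 = 1.00 ≈ 1 → Li2SO4·H2O

Li2SO4·H2O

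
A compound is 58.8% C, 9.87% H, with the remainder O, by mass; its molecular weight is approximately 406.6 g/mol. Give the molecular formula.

C20H40O8

Assume 100 g: 58.8 g C, 9.87 g H, 31.33 g O.
C: 58.8 g ÷ 12.01 g/mol = 4.896 mol
H: 9.87 g ÷ 1.008 g/mol = 9.792 mol
O: 31.33 g ÷ 16.00 g/mol = 1.958 mol
Divide by the smallest (1.958 mol O): C 2.500, H 5.001, O 1.000
Scaling by 2: C 5.00, H 10.00, O 2.00 → C5H10O2
Empirical-formula mass = 102.13 g/mol
n = 406.6 / 102.13 = 3.98 ≈ 4
Molecular formula = (C5H10O2)×4 = C20H40O8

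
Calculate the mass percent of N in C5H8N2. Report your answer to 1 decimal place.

Molar mass = 5(12.01) + 8(1.008) + 2(14.01) = 96.134 g/mol
Mass of N per mole = 2 × 14.01 = 28.020 g
% N = 28.020 / 96.134 × 100 = 29.1%

29.1%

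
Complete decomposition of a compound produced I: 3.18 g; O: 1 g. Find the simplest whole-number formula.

I2O5

n(I) = 3.18/126.90 = 0.02506, n(O) = 1/16.00 = 0.0625
Ratios (÷ 0.02506): I 1.000, O 2.494
×2: I 2.00, O 4.99 → I2O5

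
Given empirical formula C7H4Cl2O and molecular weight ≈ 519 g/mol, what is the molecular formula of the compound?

C21H12Cl6O3

Empirical-formula mass = 175.00 g/mol
n = 519 / 175.00 = 2.97 ≈ 3
Molecular formula = (C7H4Cl2O)3 = C21H12Cl6O3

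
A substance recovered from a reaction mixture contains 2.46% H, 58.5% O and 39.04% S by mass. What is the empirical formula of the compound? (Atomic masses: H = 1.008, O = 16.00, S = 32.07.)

H2O3S

Assume 100 g: 2.46 g H, 58.5 g O, 39.04 g S.
n(H) = 2.46/1.008 = 2.44, n(O) = 58.5/16.00 = 3.656, n(S) = 39.04/32.07 = 1.217
Ratios (÷ 1.217): H 2.005, O 3.003, S 1.000
Ratio ≈ 2:3:1, so the empirical formula is H2O3S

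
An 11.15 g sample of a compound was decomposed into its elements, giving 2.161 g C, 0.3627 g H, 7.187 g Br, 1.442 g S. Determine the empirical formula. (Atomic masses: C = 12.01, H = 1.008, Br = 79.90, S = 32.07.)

C4H8Br2S

C: 2.161 g ÷ 12.01 g/mol = 0.1799 mol
H: 0.3627 g ÷ 1.008 g/mol = 0.3598 mol
Br: 7.187 g ÷ 79.90 g/mol = 0.08995 mol
S: 1.442 g ÷ 32.07 g/mol = 0.04496 mol
Smallest is S at 0.04496 mol; normalising gives C 4.002, H 8.002, Br 2.000, S 1.000
→ C4H8Br2S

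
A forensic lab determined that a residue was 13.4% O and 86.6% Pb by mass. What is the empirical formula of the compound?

O2Pb

Assume 100 g: 13.4 g O, 86.6 g Pb.
n(O) = 13.4/16.00 = 0.8375, n(Pb) = 86.6/207.2 = 0.418
Smallest is Pb at 0.418 mol; normalising gives O 2.004, Pb 1.000
Ratio ≈ 2:1, so the empirical formula is O2Pb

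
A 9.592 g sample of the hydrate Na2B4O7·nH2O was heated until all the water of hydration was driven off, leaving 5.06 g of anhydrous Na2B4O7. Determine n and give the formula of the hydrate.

Na2B4O7·10H2O

Mass of water lost = 9.592 − 5.06 = 4.532 g → 4.532 / 18.02 = 0.2515 mol H2O
Molar mass of Na2B4O7 = 201.22 g/mol → mol Na2B4O7 = 5.06 / 201.22 = 0.02515
n = 0.2515 / 0.02515 = 10.00 ≈ 10 → Na2B4O7·10H2O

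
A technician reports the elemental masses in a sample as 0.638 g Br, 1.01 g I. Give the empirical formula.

BrI

Br: 0.638 g ÷ 79.90 g/mol = 0.007985 mol
I: 1.01 g ÷ 126.90 g/mol = 0.007959 mol
Divide by the smallest (0.007959 mol I): Br 1.003, I 1.000
Ratio ≈ 1:1, so the empirical formula is BrI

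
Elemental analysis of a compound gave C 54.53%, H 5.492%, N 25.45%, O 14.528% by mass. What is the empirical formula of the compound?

C5H6N2O

Assume 100 g: 54.53 g C, 5.492 g H, 25.45 g N, 14.528 g O.
C: 54.53 g ÷ 12.01 g/mol = 4.54 mol
H: 5.492 g ÷ 1.008 g/mol = 5.448 mol
N: 25.45 g ÷ 14.01 g/mol = 1.817 mol
O: 14.528 g ÷ 16.00 g/mol = 0.908 mol
Divide by the smallest (0.908 mol O): C 5.000, H 6.000, N 2.001, O 1.000
Ratio ≈ 5:6:2:1, so the empirical formula is C5H6N2O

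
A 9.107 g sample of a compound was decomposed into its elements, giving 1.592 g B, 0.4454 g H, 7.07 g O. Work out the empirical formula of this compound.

BH3O3

Moles — B: 1.592 / 10.81 = 0.1473 mol; H: 0.4454 / 1.008 = 0.4419 mol; O: 7.07 / 16.00 = 0.4419 mol
Smallest is B at 0.1473 mol; normalising gives B 1.000, H 3.000, O 3.000
≈ 1:3:3 → BH3O3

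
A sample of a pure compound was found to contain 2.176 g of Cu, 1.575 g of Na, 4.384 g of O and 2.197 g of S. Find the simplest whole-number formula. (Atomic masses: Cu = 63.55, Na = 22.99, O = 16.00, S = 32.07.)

CuNa2O8S2

n(Cu) = 2.176/63.55 = 0.03424, n(Na) = 1.575/22.99 = 0.06851, n(O) = 4.384/16.00 = 0.274, n(S) = 2.197/32.07 = 0.06851
Smallest is Cu at 0.03424 mol; normalising gives Cu 1.000, Na 2.001, O 8.002, S 2.001
Ratio ≈ 1:2:8:2, so the empirical formula is CuNa2O8S2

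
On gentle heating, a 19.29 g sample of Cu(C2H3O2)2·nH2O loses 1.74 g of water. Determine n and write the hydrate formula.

Mass of anhydrous Cu(C2H3O2)2 = 19.29 − 1.74 = 17.55 g
mol H2O = 1.74 / 18.02 = 0.09656
Molar mass of Cu(C2H3O2)2 = 181.64 g/mol → mol Cu(C2H3O2)2 = 17.55 / 181.64 = 0.09662
n = 0.09656 / 0.09662 = 1.00 ≈ 1 → Cu(C2H3O2)2·H2O

Cu(C2H3O2)2·H2O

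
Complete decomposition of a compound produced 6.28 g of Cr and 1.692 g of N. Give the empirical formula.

CrN

Cr: 6.28 g ÷ 52.00 g/mol = 0.1208 mol
N: 1.692 g ÷ 14.01 g/mol = 0.1208 mol
Ratios (÷ 0.1208): Cr 1.000, N 1.000
Ratio ≈ 1:1, so the empirical formula is CrN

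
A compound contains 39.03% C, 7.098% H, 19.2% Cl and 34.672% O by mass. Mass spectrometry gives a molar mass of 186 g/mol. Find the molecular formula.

Assume 100 g: 39.03 g C, 7.098 g H, 19.2 g Cl, 34.672 g O.
Moles — C: 39.03 / 12.01 = 3.25 mol; H: 7.098 / 1.008 = 7.042 mol; Cl: 19.2 / 35.45 = 0.5416 mol; O: 34.672 / 16.00 = 2.167 mol
Ratios (÷ 0.5416): C 6.000, H 13.001, Cl 1.000, O 4.001
Ratio ≈ 6:13:1:4, so the empirical formula is C6H13ClO4
Empirical-formula mass = 184.61 g/mol
n = 186 / 184.61 = 1.01 ≈ 1
Molecular formula = empirical formula = C6H13ClO4

C6H13ClO4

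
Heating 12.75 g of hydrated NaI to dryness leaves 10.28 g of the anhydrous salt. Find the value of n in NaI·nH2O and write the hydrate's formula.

Mass of water lost = 12.75 − 10.28 = 2.47 g → 2.47 / 18.02 = 0.1371 mol H2O
Molar mass of NaI = 149.89 g/mol → mol NaI = 10.28 / 149.89 = 0.06858
n = 0.1371 / 0.06858 = 2.00 ≈ 2 → NaI·2H2O

NaI·2H2O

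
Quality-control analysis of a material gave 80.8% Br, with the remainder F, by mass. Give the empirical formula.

BrF

Assume 100 g: 80.8 g Br, 19.2 g F.
Br: 80.8 g ÷ 79.90 g/mol = 1.011 mol
F: 19.2 g ÷ 19.00 g/mol = 1.011 mol
Smallest is F at 1.011 mol; normalising gives Br 1.001, F 1.000
Ratio ≈ 1:1, so the empirical formula is BrF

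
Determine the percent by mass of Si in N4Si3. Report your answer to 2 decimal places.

60.06%

Molar mass = 4(14.01) + 3(28.09) = 140.310 g/mol
Mass of Si per mole = 3 × 28.09 = 84.270 g
% Si = 84.270 / 140.310 × 100 = 60.06%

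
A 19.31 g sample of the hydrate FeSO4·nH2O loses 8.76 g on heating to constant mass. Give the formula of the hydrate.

FeSO4·7H2O

Mass of anhydrous FeSO4 = 19.31 − 8.76 = 10.55 g
mol H2O = 8.76 / 18.02 = 0.4861
Molar mass of FeSO4 = 151.92 g/mol → mol FeSO4 = 10.55 / 151.92 = 0.06944
n = 0.4861 / 0.06944 = 7.00 ≈ 7 → FeSO4·7H2O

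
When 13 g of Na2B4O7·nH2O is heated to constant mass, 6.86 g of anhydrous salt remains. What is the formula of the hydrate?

Na2B4O7·10H2O

Mass of water lost = 13 − 6.86 = 6.14 g → 6.14 / 18.02 = 0.3407 mol H2O
Molar mass of Na2B4O7 = 201.22 g/mol → mol Na2B4O7 = 6.86 / 201.22 = 0.03409
n = 0.3407 / 0.03409 = 9.99 ≈ 10 → Na2B4O7·10H2O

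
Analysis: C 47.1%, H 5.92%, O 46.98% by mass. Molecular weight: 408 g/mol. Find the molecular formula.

C16H24O12

Assume 100 g: 47.1 g C, 5.92 g H, 46.98 g O.
C: 47.1 g ÷ 12.01 g/mol = 3.922 mol
H: 5.92 g ÷ 1.008 g/mol = 5.873 mol
O: 46.98 g ÷ 16.00 g/mol = 2.936 mol
Smallest is O at 2.936 mol; normalising gives C 1.336, H 2.000, O 1.000
×3: C 4.01, H 6.00, O 3.00 → C4H6O3
Empirical-formula mass = 102.09 g/mol
n = 408 / 102.09 = 4.00 ≈ 4
Molecular formula = (C4H6O3)×4 = C16H24O12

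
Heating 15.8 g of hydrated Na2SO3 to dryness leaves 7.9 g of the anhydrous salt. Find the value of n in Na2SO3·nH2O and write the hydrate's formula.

Na2SO3·7H2O

Mass of water lost = 15.8 − 7.9 = 7.9 g → 7.9 / 18.02 = 0.4384 mol H2O
Molar mass of Na2SO3 = 126.05 g/mol → mol Na2SO3 = 7.9 / 126.05 = 0.06267
n = 0.4384 / 0.06267 = 7.00 ≈ 7 → Na2SO3·7H2O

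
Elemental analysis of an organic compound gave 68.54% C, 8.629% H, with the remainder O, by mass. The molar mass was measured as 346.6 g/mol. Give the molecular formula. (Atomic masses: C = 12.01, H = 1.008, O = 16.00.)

C20H30O5

Assume 100 g: 68.54 g C, 8.629 g H, 22.831 g O.
C: 68.54 g ÷ 12.01 g/mol = 5.707 mol
H: 8.629 g ÷ 1.008 g/mol = 8.561 mol
O: 22.831 g ÷ 16.00 g/mol = 1.427 mol
Divide by the smallest (1.427 mol O): C 3.999, H 5.999, O 1.000
≈ 4:6:1 → C4H6O
Empirical-formula mass = 70.09 g/mol
n = 346.6 / 70.09 = 4.95 ≈ 5
Molecular formula = (C4H6O)×5 = C20H30O5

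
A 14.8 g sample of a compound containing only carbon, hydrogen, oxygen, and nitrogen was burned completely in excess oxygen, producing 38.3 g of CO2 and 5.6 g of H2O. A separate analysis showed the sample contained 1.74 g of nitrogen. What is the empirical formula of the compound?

mol C = 38.3 / 44.01 = 0.8703; mass C = 0.8703 × 12.01 = 10.45 g
mol H = 2 × (5.6 / 18.02) = 0.6215; mass H = 0.6215 × 1.008 = 0.6265 g
mol N = 1.74 / 14.01 = 0.1242
mass O = 14.8 − (12.82) = 1.982 g → mol O = 0.1239
Ratios (÷ 0.1239): C 7.026, H 5.018, N 1.003, O 1.000
Ratio ≈ 7:5:1:1, so the empirical formula is C7H5NO

C7H5NO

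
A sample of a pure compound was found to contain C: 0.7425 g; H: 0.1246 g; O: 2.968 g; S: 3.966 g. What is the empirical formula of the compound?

n(C) = 0.7425/12.01 = 0.06182, n(H) = 0.1246/1.008 = 0.1236, n(O) = 2.968/16.00 = 0.1855, n(S) = 3.966/32.07 = 0.1237
Smallest is C at 0.06182 mol; normalising gives C 1.000, H 1.999, O 3.000, S 2.000
≈ 1:2:3:2 → CH2O3S2

CH2O3S2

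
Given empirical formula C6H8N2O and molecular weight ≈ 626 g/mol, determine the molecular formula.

Empirical-formula mass = 124.14 g/mol
n = 626 / 124.14 = 5.04 ≈ 5
Molecular formula = (C6H8N2O)5 = C30H40N10O5

C30H40N10O5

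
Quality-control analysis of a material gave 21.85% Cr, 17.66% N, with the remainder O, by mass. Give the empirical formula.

Assume 100 g: 21.85 g Cr, 17.66 g N, 60.49 g O.
Moles — Cr: 21.85 / 52.00 = 0.4202 mol; N: 17.66 / 14.01 = 1.261 mol; O: 60.49 / 16.00 = 3.781 mol
Smallest is Cr at 0.4202 mol; normalising gives Cr 1.000, N 3.000, O 8.997
Ratio ≈ 1:3:9, so the empirical formula is CrN3O9

CrN3O9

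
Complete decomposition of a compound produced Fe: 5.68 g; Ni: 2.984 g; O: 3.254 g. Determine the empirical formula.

Fe: 5.68 g ÷ 55.85 g/mol = 0.1017 mol
Ni: 2.984 g ÷ 58.69 g/mol = 0.05084 mol
O: 3.254 g ÷ 16.00 g/mol = 0.2034 mol
Smallest is Ni at 0.05084 mol; normalising gives Fe 2.000, Ni 1.000, O 4.000
→ Fe2NiO4

Fe2NiO4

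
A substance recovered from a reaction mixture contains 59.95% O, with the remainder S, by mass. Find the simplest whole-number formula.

Assume 100 g: 59.95 g O, 40.05 g S.
O: 59.95 g ÷ 16.00 g/mol = 3.747 mol
S: 40.05 g ÷ 32.07 g/mol = 1.249 mol
Divide by the smallest (1.249 mol S): O 3.000, S 1.000
→ O3S

O3S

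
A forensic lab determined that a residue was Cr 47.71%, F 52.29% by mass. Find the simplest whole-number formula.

CrF3

Assume 100 g: 47.71 g Cr, 52.29 g F.
Cr: 47.71 g ÷ 52.00 g/mol = 0.9175 mol
F: 52.29 g ÷ 19.00 g/mol = 2.752 mol
Smallest is Cr at 0.9175 mol; normalising gives Cr 1.000, F 3.000
≈ 1:3 → CrF3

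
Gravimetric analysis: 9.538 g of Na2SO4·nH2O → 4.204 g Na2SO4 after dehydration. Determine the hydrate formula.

Mass of water lost = 9.538 − 4.204 = 5.334 g → 5.334 / 18.02 = 0.296 mol H2O
Molar mass of Na2SO4 = 142.05 g/mol → mol Na2SO4 = 4.204 / 142.05 = 0.0296
n = 0.296 / 0.0296 = 10.00 ≈ 10 → Na2SO4·10H2O

Na2SO4·10H2O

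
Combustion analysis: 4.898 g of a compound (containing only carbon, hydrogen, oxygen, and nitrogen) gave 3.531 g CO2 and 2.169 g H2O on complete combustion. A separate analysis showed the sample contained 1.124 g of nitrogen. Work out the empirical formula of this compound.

mol C = 3.531 / 44.01 = 0.08023; mass C = 0.08023 × 12.01 = 0.9636 g
mol H = 2 × (2.169 / 18.02) = 0.2407; mass H = 0.2407 × 1.008 = 0.2427 g
mol N = 1.124 / 14.01 = 0.08023
mass O = 4.898 − (2.330) = 2.568 g → mol O = 0.1605
Divide by the smallest (0.08023 mol N): C 1.000, H 3.001, N 1.000, O 2.000
≈ 1:3:1:2 → CH3NO2

CH3NO2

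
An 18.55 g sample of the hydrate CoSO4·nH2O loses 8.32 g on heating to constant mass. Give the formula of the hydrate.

Mass of anhydrous CoSO4 = 18.55 − 8.32 = 10.23 g
mol H2O = 8.32 / 18.02 = 0.4617
Molar mass of CoSO4 = 155.00 g/mol → mol CoSO4 = 10.23 / 155.00 = 0.066
n = 0.4617 / 0.066 = 7.00 ≈ 7 → CoSO4·7H2O

CoSO4·7H2O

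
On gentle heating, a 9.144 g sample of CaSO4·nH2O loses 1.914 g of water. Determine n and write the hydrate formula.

Mass of anhydrous CaSO4 = 9.144 − 1.914 = 7.23 g
mol H2O = 1.914 / 18.02 = 0.1062
Molar mass of CaSO4 = 136.15 g/mol → mol CaSO4 = 7.23 / 136.15 = 0.0531
n = 0.1062 / 0.0531 = 2.00 ≈ 2 → CaSO4·2H2O

CaSO4·2H2O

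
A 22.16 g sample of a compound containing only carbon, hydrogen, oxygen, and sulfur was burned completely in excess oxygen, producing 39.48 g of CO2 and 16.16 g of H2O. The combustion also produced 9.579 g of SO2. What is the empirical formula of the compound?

C6H12O2S

mol C = 39.48 / 44.01 = 0.8971; mass C = 0.8971 × 12.01 = 10.77 g
mol H = 2 × (16.16 / 18.02) = 1.794; mass H = 1.794 × 1.008 = 1.808 g
mol S = 9.579 / 64.07 = 0.1495; mass S = 4.795 g
mass O = 22.16 − (17.38) = 4.784 g → mol O = 0.2990
Ratios (÷ 0.1495): C 6.000, H 11.996, O 2.000, S 1.000
≈ 6:12:2:1 → C6H12O2S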